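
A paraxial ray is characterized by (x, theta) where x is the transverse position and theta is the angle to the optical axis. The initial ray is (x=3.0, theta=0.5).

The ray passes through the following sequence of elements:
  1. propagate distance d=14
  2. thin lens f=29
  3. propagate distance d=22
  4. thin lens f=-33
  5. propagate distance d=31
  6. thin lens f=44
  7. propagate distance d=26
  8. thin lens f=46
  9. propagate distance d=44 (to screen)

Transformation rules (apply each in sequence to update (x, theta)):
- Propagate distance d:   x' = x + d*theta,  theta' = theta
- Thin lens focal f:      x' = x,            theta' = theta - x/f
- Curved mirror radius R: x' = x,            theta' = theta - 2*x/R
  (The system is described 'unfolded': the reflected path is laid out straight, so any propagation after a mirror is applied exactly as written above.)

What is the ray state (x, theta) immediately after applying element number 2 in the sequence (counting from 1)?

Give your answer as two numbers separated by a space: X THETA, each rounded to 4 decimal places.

Initial: x=3.0000 theta=0.5000
After 1 (propagate distance d=14): x=10.0000 theta=0.5000
After 2 (thin lens f=29): x=10.0000 theta=9/58 (≈0.1552)
Rounded to 4 decimal places: x = 10.0000, theta = 0.1552

Answer: 10.0000 0.1552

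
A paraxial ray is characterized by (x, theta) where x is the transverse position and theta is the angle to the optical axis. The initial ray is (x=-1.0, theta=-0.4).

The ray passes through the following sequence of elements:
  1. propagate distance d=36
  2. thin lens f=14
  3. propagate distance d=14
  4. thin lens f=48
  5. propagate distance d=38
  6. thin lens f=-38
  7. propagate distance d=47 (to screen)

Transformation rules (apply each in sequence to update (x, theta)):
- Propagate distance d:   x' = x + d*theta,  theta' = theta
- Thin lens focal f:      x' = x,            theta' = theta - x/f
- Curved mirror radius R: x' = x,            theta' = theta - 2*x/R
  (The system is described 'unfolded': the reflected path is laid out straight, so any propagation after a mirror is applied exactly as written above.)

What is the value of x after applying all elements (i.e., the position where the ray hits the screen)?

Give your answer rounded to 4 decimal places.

Answer: 95.2737

Derivation:
Initial: x=-1.0000 theta=-0.4000
After 1 (propagate distance d=36): x=-15.4000 theta=-0.4000
After 2 (thin lens f=14): x=-15.4000 theta=0.7000
After 3 (propagate distance d=14): x=-5.6000 theta=0.7000
After 4 (thin lens f=48): x=-5.6000 theta=49/60 (≈0.8167)
After 5 (propagate distance d=38): x=763/30 (≈25.4333) theta=49/60 (≈0.8167)
After 6 (thin lens f=-38): x=763/30 (≈25.4333) theta=847/570 (≈1.4860)
After 7 (propagate distance d=47 (to screen)): x=9051/95 (≈95.2737) theta=847/570 (≈1.4860)
Rounded to 4 decimal places: x = 95.2737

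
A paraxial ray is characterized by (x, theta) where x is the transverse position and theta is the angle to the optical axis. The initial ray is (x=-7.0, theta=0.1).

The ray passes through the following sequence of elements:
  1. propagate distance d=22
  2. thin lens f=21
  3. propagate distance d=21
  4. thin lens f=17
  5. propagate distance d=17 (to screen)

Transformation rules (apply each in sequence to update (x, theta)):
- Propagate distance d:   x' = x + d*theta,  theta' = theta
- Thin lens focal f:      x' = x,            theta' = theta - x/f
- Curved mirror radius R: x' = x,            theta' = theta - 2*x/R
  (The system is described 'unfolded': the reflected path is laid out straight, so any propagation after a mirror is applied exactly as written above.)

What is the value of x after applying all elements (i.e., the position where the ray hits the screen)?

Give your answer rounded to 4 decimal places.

Answer: 5.5857

Derivation:
Initial: x=-7.0000 theta=0.1000
After 1 (propagate distance d=22): x=-4.8000 theta=0.1000
After 2 (thin lens f=21): x=-4.8000 theta=23/70 (≈0.3286)
After 3 (propagate distance d=21): x=2.1000 theta=23/70 (≈0.3286)
After 4 (thin lens f=17): x=2.1000 theta=122/595 (≈0.2050)
After 5 (propagate distance d=17 (to screen)): x=391/70 (≈5.5857) theta=122/595 (≈0.2050)
Rounded to 4 decimal places: x = 5.5857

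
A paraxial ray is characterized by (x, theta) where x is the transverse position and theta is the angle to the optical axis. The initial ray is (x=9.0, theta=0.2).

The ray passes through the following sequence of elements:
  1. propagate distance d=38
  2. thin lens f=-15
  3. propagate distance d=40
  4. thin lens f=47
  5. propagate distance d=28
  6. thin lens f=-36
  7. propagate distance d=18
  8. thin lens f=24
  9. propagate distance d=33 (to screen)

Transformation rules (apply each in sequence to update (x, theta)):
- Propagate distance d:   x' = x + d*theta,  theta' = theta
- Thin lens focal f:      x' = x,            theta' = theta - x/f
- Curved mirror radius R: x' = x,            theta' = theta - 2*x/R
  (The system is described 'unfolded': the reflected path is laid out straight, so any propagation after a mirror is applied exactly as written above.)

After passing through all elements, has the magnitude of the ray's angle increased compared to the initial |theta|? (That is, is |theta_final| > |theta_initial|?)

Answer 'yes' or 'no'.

Answer: yes

Derivation:
Initial: x=9.0000 theta=0.2000
After 1 (propagate distance d=38): x=16.6000 theta=0.2000
After 2 (thin lens f=-15): x=16.6000 theta=98/75 (≈1.3067)
After 3 (propagate distance d=40): x=1033/15 (≈68.8667) theta=98/75 (≈1.3067)
After 4 (thin lens f=47): x=1033/15 (≈68.8667) theta=-559/3525 (≈-0.1586)
After 5 (propagate distance d=28): x=75701/1175 (≈64.4264) theta=-559/3525 (≈-0.1586)
After 6 (thin lens f=-36): x=75701/1175 (≈64.4264) theta=68993/42300 (≈1.6310)
After 7 (propagate distance d=18): x=44079/470 (≈93.7851) theta=68993/42300 (≈1.6310)
After 8 (thin lens f=24): x=44079/470 (≈93.7851) theta=-385213/169200 (≈-2.2767)
After 9 (propagate distance d=33 (to screen)): x=1052137/56400 (≈18.6549) theta=-385213/169200 (≈-2.2767)
|theta_initial|=0.2000 |theta_final|=385213/169200 (≈2.2767) -> increased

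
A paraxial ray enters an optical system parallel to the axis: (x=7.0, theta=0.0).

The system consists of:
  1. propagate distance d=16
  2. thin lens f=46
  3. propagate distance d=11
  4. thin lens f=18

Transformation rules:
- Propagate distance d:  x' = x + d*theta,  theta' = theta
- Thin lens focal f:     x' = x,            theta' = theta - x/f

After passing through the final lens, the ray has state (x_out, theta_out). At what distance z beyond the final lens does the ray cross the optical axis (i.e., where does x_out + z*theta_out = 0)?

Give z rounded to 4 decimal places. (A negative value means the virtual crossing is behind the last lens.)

Answer: 11.8868

Derivation:
Initial: x=7.0000 theta=0.0000
After 1 (propagate distance d=16): x=7.0000 theta=0.0000
After 2 (thin lens f=46): x=7.0000 theta=-7/46 (≈-0.1522)
After 3 (propagate distance d=11): x=245/46 (≈5.3261) theta=-7/46 (≈-0.1522)
After 4 (thin lens f=18): x=245/46 (≈5.3261) theta=-371/828 (≈-0.4481)
z_focus = -x_out/theta_out = -(245/46)/(-371/828) = 630/53 ≈ 11.8868
Rounded to 4 decimal places: z = 11.8868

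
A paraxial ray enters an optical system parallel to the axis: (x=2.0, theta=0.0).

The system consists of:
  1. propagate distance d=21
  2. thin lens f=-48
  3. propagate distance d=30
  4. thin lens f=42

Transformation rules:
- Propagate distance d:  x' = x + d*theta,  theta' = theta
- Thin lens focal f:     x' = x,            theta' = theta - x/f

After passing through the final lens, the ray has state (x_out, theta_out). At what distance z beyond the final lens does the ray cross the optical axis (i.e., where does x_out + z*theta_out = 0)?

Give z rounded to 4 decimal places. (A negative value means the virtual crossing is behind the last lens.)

Initial: x=2.0000 theta=0.0000
After 1 (propagate distance d=21): x=2.0000 theta=0.0000
After 2 (thin lens f=-48): x=2.0000 theta=1/24 (≈0.0417)
After 3 (propagate distance d=30): x=3.2500 theta=1/24 (≈0.0417)
After 4 (thin lens f=42): x=3.2500 theta=-1/28 (≈-0.0357)
z_focus = -x_out/theta_out = -(3.2500)/(-1/28) = 91.0000
Rounded to 4 decimal places: z = 91.0000

Answer: 91.0000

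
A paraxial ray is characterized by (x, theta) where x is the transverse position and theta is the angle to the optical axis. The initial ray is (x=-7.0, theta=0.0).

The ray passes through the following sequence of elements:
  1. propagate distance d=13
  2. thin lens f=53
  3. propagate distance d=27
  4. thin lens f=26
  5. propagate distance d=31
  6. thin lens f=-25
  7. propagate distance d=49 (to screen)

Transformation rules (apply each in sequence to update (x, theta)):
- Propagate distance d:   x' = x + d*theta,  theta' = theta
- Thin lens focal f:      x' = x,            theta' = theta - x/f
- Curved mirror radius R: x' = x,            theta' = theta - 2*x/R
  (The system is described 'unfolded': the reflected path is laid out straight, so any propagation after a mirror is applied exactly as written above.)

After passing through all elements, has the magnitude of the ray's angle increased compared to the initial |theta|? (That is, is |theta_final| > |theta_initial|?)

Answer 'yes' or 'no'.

Answer: yes

Derivation:
Initial: x=-7.0000 theta=0.0000
After 1 (propagate distance d=13): x=-7.0000 theta=0.0000
After 2 (thin lens f=53): x=-7.0000 theta=7/53 (≈0.1321)
After 3 (propagate distance d=27): x=-182/53 (≈-3.4340) theta=7/53 (≈0.1321)
After 4 (thin lens f=26): x=-182/53 (≈-3.4340) theta=14/53 (≈0.2642)
After 5 (propagate distance d=31): x=252/53 (≈4.7547) theta=14/53 (≈0.2642)
After 6 (thin lens f=-25): x=252/53 (≈4.7547) theta=602/1325 (≈0.4543)
After 7 (propagate distance d=49 (to screen)): x=35798/1325 (≈27.0174) theta=602/1325 (≈0.4543)
|theta_initial|=0.0000 |theta_final|=602/1325 (≈0.4543) -> increased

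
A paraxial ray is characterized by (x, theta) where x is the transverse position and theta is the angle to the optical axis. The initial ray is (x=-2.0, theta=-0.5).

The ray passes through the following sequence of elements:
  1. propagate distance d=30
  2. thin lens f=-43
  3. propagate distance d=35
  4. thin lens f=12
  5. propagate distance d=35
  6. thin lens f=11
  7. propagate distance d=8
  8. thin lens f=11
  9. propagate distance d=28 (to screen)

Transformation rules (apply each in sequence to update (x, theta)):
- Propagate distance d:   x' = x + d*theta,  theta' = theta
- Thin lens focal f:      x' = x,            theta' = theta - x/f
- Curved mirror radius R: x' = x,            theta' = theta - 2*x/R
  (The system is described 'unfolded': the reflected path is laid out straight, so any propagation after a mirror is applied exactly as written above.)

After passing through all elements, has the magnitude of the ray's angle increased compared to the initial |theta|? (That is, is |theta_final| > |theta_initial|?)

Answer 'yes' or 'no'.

Initial: x=-2.0000 theta=-0.5000
After 1 (propagate distance d=30): x=-17.0000 theta=-0.5000
After 2 (thin lens f=-43): x=-17.0000 theta=-77/86 (≈-0.8953)
After 3 (propagate distance d=35): x=-4157/86 (≈-48.3372) theta=-77/86 (≈-0.8953)
After 4 (thin lens f=12): x=-4157/86 (≈-48.3372) theta=3233/1032 (≈3.1328)
After 5 (propagate distance d=35): x=63271/1032 (≈61.3091) theta=3233/1032 (≈3.1328)
After 6 (thin lens f=11): x=63271/1032 (≈61.3091) theta=-2309/946 (≈-2.4408)
After 7 (propagate distance d=8): x=474317/11352 (≈41.7827) theta=-2309/946 (≈-2.4408)
After 8 (thin lens f=11): x=474317/11352 (≈41.7827) theta=-779105/124872 (≈-6.2392)
After 9 (propagate distance d=28 (to screen)): x=-16597453/124872 (≈-132.9157) theta=-779105/124872 (≈-6.2392)
|theta_initial|=0.5000 |theta_final|=779105/124872 (≈6.2392) -> increased

Answer: yes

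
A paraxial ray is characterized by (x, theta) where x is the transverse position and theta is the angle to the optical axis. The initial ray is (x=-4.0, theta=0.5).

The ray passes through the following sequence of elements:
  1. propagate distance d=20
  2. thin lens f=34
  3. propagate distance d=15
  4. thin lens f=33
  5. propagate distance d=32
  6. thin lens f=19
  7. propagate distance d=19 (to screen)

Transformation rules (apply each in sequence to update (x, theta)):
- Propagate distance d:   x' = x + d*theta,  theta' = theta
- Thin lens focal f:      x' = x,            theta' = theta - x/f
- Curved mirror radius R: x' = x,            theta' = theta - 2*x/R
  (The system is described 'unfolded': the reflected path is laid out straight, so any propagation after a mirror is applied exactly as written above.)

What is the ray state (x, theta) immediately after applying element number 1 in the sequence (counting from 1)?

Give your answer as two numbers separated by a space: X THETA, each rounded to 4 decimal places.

Answer: 6.0000 0.5000

Derivation:
Initial: x=-4.0000 theta=0.5000
After 1 (propagate distance d=20): x=6.0000 theta=0.5000
Rounded to 4 decimal places: x = 6.0000, theta = 0.5000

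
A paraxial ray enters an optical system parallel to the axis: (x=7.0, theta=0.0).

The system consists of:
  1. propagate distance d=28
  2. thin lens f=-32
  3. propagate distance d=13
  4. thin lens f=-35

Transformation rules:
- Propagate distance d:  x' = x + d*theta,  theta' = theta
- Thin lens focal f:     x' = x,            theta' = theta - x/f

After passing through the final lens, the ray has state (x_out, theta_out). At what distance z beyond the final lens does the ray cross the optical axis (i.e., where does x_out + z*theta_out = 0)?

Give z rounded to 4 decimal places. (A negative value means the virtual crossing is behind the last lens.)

Initial: x=7.0000 theta=0.0000
After 1 (propagate distance d=28): x=7.0000 theta=0.0000
After 2 (thin lens f=-32): x=7.0000 theta=7/32 (≈0.2188)
After 3 (propagate distance d=13): x=315/32 (≈9.8438) theta=7/32 (≈0.2188)
After 4 (thin lens f=-35): x=315/32 (≈9.8438) theta=0.5000
z_focus = -x_out/theta_out = -(315/32)/(0.5000) = -19.6875
Rounded to 4 decimal places: z = -19.6875

Answer: -19.6875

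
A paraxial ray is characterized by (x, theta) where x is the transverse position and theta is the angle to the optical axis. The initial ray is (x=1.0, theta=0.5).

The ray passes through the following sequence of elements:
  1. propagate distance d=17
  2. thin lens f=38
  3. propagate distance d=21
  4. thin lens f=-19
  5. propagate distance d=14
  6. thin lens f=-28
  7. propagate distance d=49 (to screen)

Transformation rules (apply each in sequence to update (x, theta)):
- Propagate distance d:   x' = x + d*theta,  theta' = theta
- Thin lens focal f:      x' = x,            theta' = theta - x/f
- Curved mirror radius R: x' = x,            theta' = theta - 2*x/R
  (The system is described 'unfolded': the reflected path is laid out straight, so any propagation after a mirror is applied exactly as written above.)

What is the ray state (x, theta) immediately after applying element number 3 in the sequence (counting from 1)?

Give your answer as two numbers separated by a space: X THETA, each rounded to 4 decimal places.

Answer: 14.7500 0.2500

Derivation:
Initial: x=1.0000 theta=0.5000
After 1 (propagate distance d=17): x=9.5000 theta=0.5000
After 2 (thin lens f=38): x=9.5000 theta=0.2500
After 3 (propagate distance d=21): x=14.7500 theta=0.2500
Rounded to 4 decimal places: x = 14.7500, theta = 0.2500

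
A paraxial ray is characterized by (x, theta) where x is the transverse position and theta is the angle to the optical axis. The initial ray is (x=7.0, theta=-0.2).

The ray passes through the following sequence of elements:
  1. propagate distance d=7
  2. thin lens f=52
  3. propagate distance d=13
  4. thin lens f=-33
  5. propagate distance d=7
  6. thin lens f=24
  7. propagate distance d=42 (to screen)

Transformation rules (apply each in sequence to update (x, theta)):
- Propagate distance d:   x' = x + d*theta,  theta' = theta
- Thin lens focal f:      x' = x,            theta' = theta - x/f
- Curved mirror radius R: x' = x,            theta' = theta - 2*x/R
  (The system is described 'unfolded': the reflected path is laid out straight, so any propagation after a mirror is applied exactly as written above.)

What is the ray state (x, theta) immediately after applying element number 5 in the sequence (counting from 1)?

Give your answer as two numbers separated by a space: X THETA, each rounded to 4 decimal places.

Answer: -0.2145 -0.2592

Derivation:
Initial: x=7.0000 theta=-0.2000
After 1 (propagate distance d=7): x=5.6000 theta=-0.2000
After 2 (thin lens f=52): x=5.6000 theta=-4/13 (≈-0.3077)
After 3 (propagate distance d=13): x=1.6000 theta=-4/13 (≈-0.3077)
After 4 (thin lens f=-33): x=1.6000 theta=-556/2145 (≈-0.2592)
After 5 (propagate distance d=7): x=-92/429 (≈-0.2145) theta=-556/2145 (≈-0.2592)
Rounded to 4 decimal places: x = -0.2145, theta = -0.2592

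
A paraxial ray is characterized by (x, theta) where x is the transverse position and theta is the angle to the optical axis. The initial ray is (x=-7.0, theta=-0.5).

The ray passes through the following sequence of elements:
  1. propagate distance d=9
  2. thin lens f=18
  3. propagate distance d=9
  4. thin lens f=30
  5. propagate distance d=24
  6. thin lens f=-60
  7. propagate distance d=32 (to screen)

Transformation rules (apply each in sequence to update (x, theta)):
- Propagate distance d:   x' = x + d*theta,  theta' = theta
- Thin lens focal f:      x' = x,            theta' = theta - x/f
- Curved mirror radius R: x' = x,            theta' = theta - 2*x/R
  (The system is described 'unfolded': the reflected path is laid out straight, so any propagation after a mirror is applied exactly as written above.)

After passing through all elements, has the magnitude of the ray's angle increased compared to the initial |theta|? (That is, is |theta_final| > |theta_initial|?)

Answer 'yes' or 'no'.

Answer: yes

Derivation:
Initial: x=-7.0000 theta=-0.5000
After 1 (propagate distance d=9): x=-11.5000 theta=-0.5000
After 2 (thin lens f=18): x=-11.5000 theta=5/36 (≈0.1389)
After 3 (propagate distance d=9): x=-10.2500 theta=5/36 (≈0.1389)
After 4 (thin lens f=30): x=-10.2500 theta=173/360 (≈0.4806)
After 5 (propagate distance d=24): x=77/60 (≈1.2833) theta=173/360 (≈0.4806)
After 6 (thin lens f=-60): x=77/60 (≈1.2833) theta=1807/3600 (≈0.5019)
After 7 (propagate distance d=32 (to screen)): x=15611/900 (≈17.3456) theta=1807/3600 (≈0.5019)
|theta_initial|=0.5000 |theta_final|=1807/3600 (≈0.5019) -> increased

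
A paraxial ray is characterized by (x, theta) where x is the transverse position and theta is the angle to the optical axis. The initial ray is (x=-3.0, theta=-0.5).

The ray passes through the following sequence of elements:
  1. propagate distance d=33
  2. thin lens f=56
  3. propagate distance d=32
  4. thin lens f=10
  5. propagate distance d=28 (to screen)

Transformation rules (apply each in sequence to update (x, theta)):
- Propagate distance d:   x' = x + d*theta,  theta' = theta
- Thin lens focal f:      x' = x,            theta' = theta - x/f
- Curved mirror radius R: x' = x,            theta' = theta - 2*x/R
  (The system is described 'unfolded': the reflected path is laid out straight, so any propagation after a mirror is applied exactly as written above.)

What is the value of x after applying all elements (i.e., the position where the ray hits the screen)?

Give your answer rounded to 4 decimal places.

Initial: x=-3.0000 theta=-0.5000
After 1 (propagate distance d=33): x=-19.5000 theta=-0.5000
After 2 (thin lens f=56): x=-19.5000 theta=-17/112 (≈-0.1518)
After 3 (propagate distance d=32): x=-341/14 (≈-24.3571) theta=-17/112 (≈-0.1518)
After 4 (thin lens f=10): x=-341/14 (≈-24.3571) theta=1279/560 (≈2.2839)
After 5 (propagate distance d=28 (to screen)): x=5543/140 (≈39.5929) theta=1279/560 (≈2.2839)
Rounded to 4 decimal places: x = 39.5929

Answer: 39.5929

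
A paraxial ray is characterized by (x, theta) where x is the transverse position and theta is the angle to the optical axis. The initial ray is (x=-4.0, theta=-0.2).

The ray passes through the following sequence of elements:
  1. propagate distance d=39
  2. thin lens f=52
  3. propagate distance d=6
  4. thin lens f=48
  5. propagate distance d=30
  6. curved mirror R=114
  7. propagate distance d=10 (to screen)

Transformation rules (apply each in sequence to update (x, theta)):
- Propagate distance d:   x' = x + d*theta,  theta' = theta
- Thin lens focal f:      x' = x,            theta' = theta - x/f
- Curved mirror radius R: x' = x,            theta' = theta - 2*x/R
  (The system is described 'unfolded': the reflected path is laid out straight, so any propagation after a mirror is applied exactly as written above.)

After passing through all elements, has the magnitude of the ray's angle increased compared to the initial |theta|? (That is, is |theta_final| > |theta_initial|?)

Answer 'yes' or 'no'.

Initial: x=-4.0000 theta=-0.2000
After 1 (propagate distance d=39): x=-11.8000 theta=-0.2000
After 2 (thin lens f=52): x=-11.8000 theta=7/260 (≈0.0269)
After 3 (propagate distance d=6): x=-1513/130 (≈-11.6385) theta=7/260 (≈0.0269)
After 4 (thin lens f=48): x=-1513/130 (≈-11.6385) theta=1681/6240 (≈0.2694)
After 5 (propagate distance d=30): x=-3699/1040 (≈-3.5567) theta=1681/6240 (≈0.2694)
After 6 (curved mirror R=114): x=-3699/1040 (≈-3.5567) theta=39337/118560 (≈0.3318)
After 7 (propagate distance d=10 (to screen)): x=-7079/29640 (≈-0.2388) theta=39337/118560 (≈0.3318)
|theta_initial|=0.2000 |theta_final|=39337/118560 (≈0.3318) -> increased

Answer: yes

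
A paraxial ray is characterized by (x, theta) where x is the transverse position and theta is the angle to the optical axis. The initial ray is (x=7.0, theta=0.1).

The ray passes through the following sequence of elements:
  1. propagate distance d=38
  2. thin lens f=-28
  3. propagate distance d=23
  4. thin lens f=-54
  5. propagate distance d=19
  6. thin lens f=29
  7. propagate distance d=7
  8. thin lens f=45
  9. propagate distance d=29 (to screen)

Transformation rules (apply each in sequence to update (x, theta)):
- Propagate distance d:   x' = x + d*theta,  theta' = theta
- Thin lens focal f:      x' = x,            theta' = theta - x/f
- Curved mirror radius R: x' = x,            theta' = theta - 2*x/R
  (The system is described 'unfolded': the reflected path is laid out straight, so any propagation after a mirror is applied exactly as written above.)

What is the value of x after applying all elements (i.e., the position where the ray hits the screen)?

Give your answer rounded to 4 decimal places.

Initial: x=7.0000 theta=0.1000
After 1 (propagate distance d=38): x=10.8000 theta=0.1000
After 2 (thin lens f=-28): x=10.8000 theta=17/35 (≈0.4857)
After 3 (propagate distance d=23): x=769/35 (≈21.9714) theta=17/35 (≈0.4857)
After 4 (thin lens f=-54): x=769/35 (≈21.9714) theta=241/270 (≈0.8926)
After 5 (propagate distance d=19): x=73579/1890 (≈38.9307) theta=241/270 (≈0.8926)
After 6 (thin lens f=29): x=73579/1890 (≈38.9307) theta=-12328/27405 (≈-0.4498)
After 7 (propagate distance d=7): x=72637/2030 (≈35.7818) theta=-12328/27405 (≈-0.4498)
After 8 (thin lens f=45): x=72637/2030 (≈35.7818) theta=-341191/274050 (≈-1.2450)
After 9 (propagate distance d=29 (to screen)): x=-44272/137025 (≈-0.3231) theta=-341191/274050 (≈-1.2450)
Rounded to 4 decimal places: x = -0.3231

Answer: -0.3231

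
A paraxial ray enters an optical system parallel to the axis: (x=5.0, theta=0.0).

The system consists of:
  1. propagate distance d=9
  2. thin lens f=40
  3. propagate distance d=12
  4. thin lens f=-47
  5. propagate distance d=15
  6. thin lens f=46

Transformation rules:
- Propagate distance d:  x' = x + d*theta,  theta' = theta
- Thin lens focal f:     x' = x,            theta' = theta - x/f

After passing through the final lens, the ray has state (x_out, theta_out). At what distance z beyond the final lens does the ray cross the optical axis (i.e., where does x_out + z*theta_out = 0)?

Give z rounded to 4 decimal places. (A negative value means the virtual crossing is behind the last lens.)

Initial: x=5.0000 theta=0.0000
After 1 (propagate distance d=9): x=5.0000 theta=0.0000
After 2 (thin lens f=40): x=5.0000 theta=-0.1250
After 3 (propagate distance d=12): x=3.5000 theta=-0.1250
After 4 (thin lens f=-47): x=3.5000 theta=-19/376 (≈-0.0505)
After 5 (propagate distance d=15): x=1031/376 (≈2.7420) theta=-19/376 (≈-0.0505)
After 6 (thin lens f=46): x=1031/376 (≈2.7420) theta=-1905/17296 (≈-0.1101)
z_focus = -x_out/theta_out = -(1031/376)/(-1905/17296) = 47426/1905 ≈ 24.8955
Rounded to 4 decimal places: z = 24.8955

Answer: 24.8955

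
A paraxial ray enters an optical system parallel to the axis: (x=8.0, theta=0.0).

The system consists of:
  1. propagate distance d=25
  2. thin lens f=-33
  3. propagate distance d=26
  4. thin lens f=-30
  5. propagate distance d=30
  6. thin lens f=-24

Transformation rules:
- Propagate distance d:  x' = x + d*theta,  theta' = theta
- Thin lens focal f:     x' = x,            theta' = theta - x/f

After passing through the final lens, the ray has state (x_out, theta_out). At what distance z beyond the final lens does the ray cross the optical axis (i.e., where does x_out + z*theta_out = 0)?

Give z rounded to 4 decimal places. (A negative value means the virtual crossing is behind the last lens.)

Answer: -16.2044

Derivation:
Initial: x=8.0000 theta=0.0000
After 1 (propagate distance d=25): x=8.0000 theta=0.0000
After 2 (thin lens f=-33): x=8.0000 theta=8/33 (≈0.2424)
After 3 (propagate distance d=26): x=472/33 (≈14.3030) theta=8/33 (≈0.2424)
After 4 (thin lens f=-30): x=472/33 (≈14.3030) theta=356/495 (≈0.7192)
After 5 (propagate distance d=30): x=1184/33 (≈35.8788) theta=356/495 (≈0.7192)
After 6 (thin lens f=-24): x=1184/33 (≈35.8788) theta=1096/495 (≈2.2141)
z_focus = -x_out/theta_out = -(1184/33)/(1096/495) = -2220/137 ≈ -16.2044
Rounded to 4 decimal places: z = -16.2044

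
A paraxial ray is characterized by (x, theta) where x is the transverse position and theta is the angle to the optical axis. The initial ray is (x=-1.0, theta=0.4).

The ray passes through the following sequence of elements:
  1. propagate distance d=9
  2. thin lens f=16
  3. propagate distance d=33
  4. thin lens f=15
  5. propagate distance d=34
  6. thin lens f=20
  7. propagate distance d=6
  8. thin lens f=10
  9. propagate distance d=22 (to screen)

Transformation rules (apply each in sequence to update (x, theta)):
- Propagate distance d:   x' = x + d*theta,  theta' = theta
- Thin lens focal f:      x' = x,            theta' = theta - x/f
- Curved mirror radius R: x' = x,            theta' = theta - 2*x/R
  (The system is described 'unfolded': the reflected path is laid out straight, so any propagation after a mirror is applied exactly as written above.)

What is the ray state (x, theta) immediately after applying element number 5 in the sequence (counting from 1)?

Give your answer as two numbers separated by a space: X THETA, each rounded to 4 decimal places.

Answer: -5.1458 -0.4583

Derivation:
Initial: x=-1.0000 theta=0.4000
After 1 (propagate distance d=9): x=2.6000 theta=0.4000
After 2 (thin lens f=16): x=2.6000 theta=0.2375
After 3 (propagate distance d=33): x=10.4375 theta=0.2375
After 4 (thin lens f=15): x=10.4375 theta=-11/24 (≈-0.4583)
After 5 (propagate distance d=34): x=-247/48 (≈-5.1458) theta=-11/24 (≈-0.4583)
Rounded to 4 decimal places: x = -5.1458, theta = -0.4583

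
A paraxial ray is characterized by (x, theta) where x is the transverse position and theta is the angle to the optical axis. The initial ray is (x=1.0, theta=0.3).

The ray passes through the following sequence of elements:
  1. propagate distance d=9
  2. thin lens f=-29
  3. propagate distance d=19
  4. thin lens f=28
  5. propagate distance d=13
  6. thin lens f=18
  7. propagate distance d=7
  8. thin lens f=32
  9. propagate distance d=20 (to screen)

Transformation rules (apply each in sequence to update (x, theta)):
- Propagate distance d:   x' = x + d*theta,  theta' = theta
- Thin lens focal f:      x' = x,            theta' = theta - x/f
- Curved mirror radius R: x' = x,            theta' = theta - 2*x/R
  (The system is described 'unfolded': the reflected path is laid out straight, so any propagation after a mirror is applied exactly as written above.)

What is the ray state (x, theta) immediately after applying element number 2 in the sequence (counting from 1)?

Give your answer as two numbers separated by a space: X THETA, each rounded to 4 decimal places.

Answer: 3.7000 0.4276

Derivation:
Initial: x=1.0000 theta=0.3000
After 1 (propagate distance d=9): x=3.7000 theta=0.3000
After 2 (thin lens f=-29): x=3.7000 theta=62/145 (≈0.4276)
Rounded to 4 decimal places: x = 3.7000, theta = 0.4276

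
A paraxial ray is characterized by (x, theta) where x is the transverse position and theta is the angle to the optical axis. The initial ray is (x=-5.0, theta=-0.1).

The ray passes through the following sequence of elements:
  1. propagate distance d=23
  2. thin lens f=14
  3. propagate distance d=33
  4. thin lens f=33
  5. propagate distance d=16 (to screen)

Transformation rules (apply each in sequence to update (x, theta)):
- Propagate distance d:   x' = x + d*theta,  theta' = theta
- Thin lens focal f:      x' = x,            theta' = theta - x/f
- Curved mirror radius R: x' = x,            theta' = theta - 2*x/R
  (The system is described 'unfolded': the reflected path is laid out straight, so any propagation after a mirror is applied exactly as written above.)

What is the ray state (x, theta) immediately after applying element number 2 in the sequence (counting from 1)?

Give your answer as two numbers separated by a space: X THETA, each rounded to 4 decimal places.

Initial: x=-5.0000 theta=-0.1000
After 1 (propagate distance d=23): x=-7.3000 theta=-0.1000
After 2 (thin lens f=14): x=-7.3000 theta=59/140 (≈0.4214)
Rounded to 4 decimal places: x = -7.3000, theta = 0.4214

Answer: -7.3000 0.4214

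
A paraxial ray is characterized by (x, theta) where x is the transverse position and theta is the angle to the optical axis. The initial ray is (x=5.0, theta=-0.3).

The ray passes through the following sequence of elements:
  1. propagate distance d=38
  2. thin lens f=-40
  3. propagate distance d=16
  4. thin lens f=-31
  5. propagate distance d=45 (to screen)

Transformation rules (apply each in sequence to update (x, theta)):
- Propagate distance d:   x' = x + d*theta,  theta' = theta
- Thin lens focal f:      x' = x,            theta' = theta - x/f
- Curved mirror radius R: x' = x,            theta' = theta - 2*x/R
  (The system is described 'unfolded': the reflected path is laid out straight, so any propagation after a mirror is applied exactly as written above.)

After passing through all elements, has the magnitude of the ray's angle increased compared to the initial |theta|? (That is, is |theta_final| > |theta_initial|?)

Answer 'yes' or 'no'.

Initial: x=5.0000 theta=-0.3000
After 1 (propagate distance d=38): x=-6.4000 theta=-0.3000
After 2 (thin lens f=-40): x=-6.4000 theta=-0.4600
After 3 (propagate distance d=16): x=-13.7600 theta=-0.4600
After 4 (thin lens f=-31): x=-13.7600 theta=-1401/1550 (≈-0.9039)
After 5 (propagate distance d=45 (to screen)): x=-84373/1550 (≈-54.4342) theta=-1401/1550 (≈-0.9039)
|theta_initial|=0.3000 |theta_final|=1401/1550 (≈0.9039) -> increased

Answer: yes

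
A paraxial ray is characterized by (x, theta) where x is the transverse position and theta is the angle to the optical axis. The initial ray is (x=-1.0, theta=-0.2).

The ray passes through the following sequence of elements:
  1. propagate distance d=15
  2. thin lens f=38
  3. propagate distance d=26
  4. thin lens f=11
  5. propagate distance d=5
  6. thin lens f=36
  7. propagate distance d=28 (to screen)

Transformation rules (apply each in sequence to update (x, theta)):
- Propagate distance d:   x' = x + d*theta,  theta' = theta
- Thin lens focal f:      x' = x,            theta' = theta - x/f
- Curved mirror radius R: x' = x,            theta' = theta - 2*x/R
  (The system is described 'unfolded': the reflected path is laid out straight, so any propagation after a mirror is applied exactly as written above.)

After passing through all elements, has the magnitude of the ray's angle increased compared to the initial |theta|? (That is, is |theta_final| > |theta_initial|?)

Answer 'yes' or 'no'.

Initial: x=-1.0000 theta=-0.2000
After 1 (propagate distance d=15): x=-4.0000 theta=-0.2000
After 2 (thin lens f=38): x=-4.0000 theta=-9/95 (≈-0.0947)
After 3 (propagate distance d=26): x=-614/95 (≈-6.4632) theta=-9/95 (≈-0.0947)
After 4 (thin lens f=11): x=-614/95 (≈-6.4632) theta=103/209 (≈0.4928)
After 5 (propagate distance d=5): x=-4179/1045 (≈-3.9990) theta=103/209 (≈0.4928)
After 6 (thin lens f=36): x=-4179/1045 (≈-3.9990) theta=7573/12540 (≈0.6039)
After 7 (propagate distance d=28 (to screen)): x=40474/3135 (≈12.9104) theta=7573/12540 (≈0.6039)
|theta_initial|=0.2000 |theta_final|=7573/12540 (≈0.6039) -> increased

Answer: yes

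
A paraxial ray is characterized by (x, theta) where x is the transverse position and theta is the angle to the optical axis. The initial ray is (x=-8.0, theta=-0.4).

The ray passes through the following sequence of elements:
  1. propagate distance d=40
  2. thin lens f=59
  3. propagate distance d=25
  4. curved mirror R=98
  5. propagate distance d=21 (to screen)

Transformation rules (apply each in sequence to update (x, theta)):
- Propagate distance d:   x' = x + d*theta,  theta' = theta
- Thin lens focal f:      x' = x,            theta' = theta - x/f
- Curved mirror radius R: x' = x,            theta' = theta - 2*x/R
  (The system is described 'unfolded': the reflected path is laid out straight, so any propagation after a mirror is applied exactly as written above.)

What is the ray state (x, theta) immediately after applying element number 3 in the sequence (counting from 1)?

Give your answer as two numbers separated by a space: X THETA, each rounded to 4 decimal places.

Answer: -23.8305 0.0068

Derivation:
Initial: x=-8.0000 theta=-0.4000
After 1 (propagate distance d=40): x=-24.0000 theta=-0.4000
After 2 (thin lens f=59): x=-24.0000 theta=2/295 (≈0.0068)
After 3 (propagate distance d=25): x=-1406/59 (≈-23.8305) theta=2/295 (≈0.0068)
Rounded to 4 decimal places: x = -23.8305, theta = 0.0068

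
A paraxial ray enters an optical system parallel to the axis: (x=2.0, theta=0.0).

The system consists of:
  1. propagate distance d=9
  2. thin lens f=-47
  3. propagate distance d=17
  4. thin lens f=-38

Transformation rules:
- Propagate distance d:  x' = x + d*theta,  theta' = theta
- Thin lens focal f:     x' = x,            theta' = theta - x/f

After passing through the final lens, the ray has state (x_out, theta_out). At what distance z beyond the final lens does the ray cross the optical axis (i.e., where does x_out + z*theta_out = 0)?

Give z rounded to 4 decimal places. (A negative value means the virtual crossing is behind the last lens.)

Initial: x=2.0000 theta=0.0000
After 1 (propagate distance d=9): x=2.0000 theta=0.0000
After 2 (thin lens f=-47): x=2.0000 theta=2/47 (≈0.0426)
After 3 (propagate distance d=17): x=128/47 (≈2.7234) theta=2/47 (≈0.0426)
After 4 (thin lens f=-38): x=128/47 (≈2.7234) theta=102/893 (≈0.1142)
z_focus = -x_out/theta_out = -(128/47)/(102/893) = -1216/51 ≈ -23.8431
Rounded to 4 decimal places: z = -23.8431

Answer: -23.8431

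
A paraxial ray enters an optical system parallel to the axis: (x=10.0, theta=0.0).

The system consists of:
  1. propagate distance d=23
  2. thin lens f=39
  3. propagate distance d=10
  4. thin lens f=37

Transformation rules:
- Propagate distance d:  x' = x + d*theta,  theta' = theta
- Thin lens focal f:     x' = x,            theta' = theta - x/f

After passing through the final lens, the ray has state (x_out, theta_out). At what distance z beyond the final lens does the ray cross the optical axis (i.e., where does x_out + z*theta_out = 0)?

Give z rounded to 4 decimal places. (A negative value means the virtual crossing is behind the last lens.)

Initial: x=10.0000 theta=0.0000
After 1 (propagate distance d=23): x=10.0000 theta=0.0000
After 2 (thin lens f=39): x=10.0000 theta=-10/39 (≈-0.2564)
After 3 (propagate distance d=10): x=290/39 (≈7.4359) theta=-10/39 (≈-0.2564)
After 4 (thin lens f=37): x=290/39 (≈7.4359) theta=-220/481 (≈-0.4574)
z_focus = -x_out/theta_out = -(290/39)/(-220/481) = 1073/66 ≈ 16.2576
Rounded to 4 decimal places: z = 16.2576

Answer: 16.2576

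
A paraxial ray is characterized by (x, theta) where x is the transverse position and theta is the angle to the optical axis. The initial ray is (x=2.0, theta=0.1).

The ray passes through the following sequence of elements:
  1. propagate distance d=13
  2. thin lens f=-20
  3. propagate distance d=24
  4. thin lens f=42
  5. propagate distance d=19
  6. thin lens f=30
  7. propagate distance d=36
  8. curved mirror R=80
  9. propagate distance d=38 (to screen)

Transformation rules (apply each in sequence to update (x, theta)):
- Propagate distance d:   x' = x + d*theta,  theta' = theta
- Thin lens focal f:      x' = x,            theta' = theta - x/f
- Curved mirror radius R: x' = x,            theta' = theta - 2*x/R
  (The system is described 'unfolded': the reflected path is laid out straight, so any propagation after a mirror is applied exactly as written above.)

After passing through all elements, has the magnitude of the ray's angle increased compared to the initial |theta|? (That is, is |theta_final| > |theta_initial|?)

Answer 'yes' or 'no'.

Answer: yes

Derivation:
Initial: x=2.0000 theta=0.1000
After 1 (propagate distance d=13): x=3.3000 theta=0.1000
After 2 (thin lens f=-20): x=3.3000 theta=0.2650
After 3 (propagate distance d=24): x=9.6600 theta=0.2650
After 4 (thin lens f=42): x=9.6600 theta=0.0350
After 5 (propagate distance d=19): x=10.3250 theta=0.0350
After 6 (thin lens f=30): x=10.3250 theta=-371/1200 (≈-0.3092)
After 7 (propagate distance d=36): x=-0.8050 theta=-371/1200 (≈-0.3092)
After 8 (curved mirror R=80): x=-0.8050 theta=-6937/24000 (≈-0.2890)
After 9 (propagate distance d=38 (to screen)): x=-141463/12000 (≈-11.7886) theta=-6937/24000 (≈-0.2890)
|theta_initial|=0.1000 |theta_final|=6937/24000 (≈0.2890) -> increased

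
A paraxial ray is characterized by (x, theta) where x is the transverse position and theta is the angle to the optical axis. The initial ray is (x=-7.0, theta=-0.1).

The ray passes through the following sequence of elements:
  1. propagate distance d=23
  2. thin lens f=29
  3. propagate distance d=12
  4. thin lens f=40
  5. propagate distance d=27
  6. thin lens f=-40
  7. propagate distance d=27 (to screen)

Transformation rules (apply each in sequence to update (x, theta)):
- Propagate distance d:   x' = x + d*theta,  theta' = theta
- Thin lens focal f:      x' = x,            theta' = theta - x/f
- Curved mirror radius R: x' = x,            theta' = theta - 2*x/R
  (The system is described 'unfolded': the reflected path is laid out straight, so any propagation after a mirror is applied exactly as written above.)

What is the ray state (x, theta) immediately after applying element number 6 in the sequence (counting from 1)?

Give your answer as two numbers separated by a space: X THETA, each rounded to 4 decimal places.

Answer: 3.7968 0.4819

Derivation:
Initial: x=-7.0000 theta=-0.1000
After 1 (propagate distance d=23): x=-9.3000 theta=-0.1000
After 2 (thin lens f=29): x=-9.3000 theta=32/145 (≈0.2207)
After 3 (propagate distance d=12): x=-1929/290 (≈-6.6517) theta=32/145 (≈0.2207)
After 4 (thin lens f=40): x=-1929/290 (≈-6.6517) theta=4489/11600 (≈0.3870)
After 5 (propagate distance d=27): x=44043/11600 (≈3.7968) theta=4489/11600 (≈0.3870)
After 6 (thin lens f=-40): x=44043/11600 (≈3.7968) theta=223603/464000 (≈0.4819)
Rounded to 4 decimal places: x = 3.7968, theta = 0.4819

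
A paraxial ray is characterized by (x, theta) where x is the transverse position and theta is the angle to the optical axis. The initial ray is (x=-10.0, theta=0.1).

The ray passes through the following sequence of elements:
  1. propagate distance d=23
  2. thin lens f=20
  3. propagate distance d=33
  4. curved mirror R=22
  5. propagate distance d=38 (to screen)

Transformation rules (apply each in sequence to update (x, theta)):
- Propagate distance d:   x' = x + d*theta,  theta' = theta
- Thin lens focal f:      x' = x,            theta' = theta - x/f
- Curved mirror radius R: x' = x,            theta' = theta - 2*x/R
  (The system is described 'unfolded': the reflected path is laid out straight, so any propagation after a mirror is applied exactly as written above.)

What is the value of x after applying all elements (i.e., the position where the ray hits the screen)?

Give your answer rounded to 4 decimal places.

Initial: x=-10.0000 theta=0.1000
After 1 (propagate distance d=23): x=-7.7000 theta=0.1000
After 2 (thin lens f=20): x=-7.7000 theta=0.4850
After 3 (propagate distance d=33): x=8.3050 theta=0.4850
After 4 (curved mirror R=22): x=8.3050 theta=-0.2700
After 5 (propagate distance d=38 (to screen)): x=-1.9550 theta=-0.2700
Rounded to 4 decimal places: x = -1.9550

Answer: -1.9550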